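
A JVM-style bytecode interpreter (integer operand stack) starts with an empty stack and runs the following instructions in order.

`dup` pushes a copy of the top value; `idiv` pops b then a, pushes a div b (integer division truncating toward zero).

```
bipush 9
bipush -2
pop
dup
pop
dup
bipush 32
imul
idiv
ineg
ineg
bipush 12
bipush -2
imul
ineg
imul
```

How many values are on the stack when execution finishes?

bipush 9   9
bipush -2  9 -2
pop        9
dup        9 9
pop        9
dup        9 9
bipush 32  9 9 32
imul       9 288
idiv       0
ineg       0
ineg       0
bipush 12  0 12
bipush -2  0 12 -2
imul       0 -24
ineg       0 24
imul       0

1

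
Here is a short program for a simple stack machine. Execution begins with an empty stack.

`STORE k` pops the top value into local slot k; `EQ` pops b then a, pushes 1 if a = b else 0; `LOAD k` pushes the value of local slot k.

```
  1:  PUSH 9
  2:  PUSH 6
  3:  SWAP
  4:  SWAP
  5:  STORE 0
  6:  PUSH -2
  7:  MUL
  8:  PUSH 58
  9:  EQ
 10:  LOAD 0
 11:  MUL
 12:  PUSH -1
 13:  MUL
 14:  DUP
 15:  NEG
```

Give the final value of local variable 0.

PUSH 9  → 9
PUSH 6  → 9 6
SWAP    → 6 9
SWAP    → 9 6
STORE 0 → 9
PUSH -2 → 9 -2
MUL     → -18
PUSH 58 → -18 58
EQ      → 0
LOAD 0  → 0 6
MUL     → 0
PUSH -1 → 0 -1
MUL     → 0
DUP     → 0 0
NEG     → 0 0

6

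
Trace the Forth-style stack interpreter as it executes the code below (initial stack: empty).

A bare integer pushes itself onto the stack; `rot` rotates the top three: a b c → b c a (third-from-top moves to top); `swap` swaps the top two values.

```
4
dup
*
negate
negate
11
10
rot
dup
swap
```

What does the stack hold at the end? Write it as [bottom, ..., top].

[11, 10, 16, 16]

4       4
dup     4 4
*       16
negate  -16
negate  16
11      16 11
10      16 11 10
rot     11 10 16
dup     11 10 16 16
swap    11 10 16 16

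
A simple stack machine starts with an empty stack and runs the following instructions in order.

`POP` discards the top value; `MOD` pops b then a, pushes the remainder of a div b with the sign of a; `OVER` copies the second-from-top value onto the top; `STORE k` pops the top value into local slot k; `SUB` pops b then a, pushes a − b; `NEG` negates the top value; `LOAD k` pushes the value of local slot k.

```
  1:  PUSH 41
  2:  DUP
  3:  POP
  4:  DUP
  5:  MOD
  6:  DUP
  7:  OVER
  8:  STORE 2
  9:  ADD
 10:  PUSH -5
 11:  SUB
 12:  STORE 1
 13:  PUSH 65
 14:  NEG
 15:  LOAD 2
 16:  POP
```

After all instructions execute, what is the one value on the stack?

PUSH 41 -> [41]
DUP     -> [41, 41]
POP     -> [41]
DUP     -> [41, 41]
MOD     -> [0]
DUP     -> [0, 0]
OVER    -> [0, 0, 0]
STORE 2 -> [0, 0]
ADD     -> [0]
PUSH -5 -> [0, -5]
SUB     -> [5]
STORE 1 -> []
PUSH 65 -> [65]
NEG     -> [-65]
LOAD 2  -> [-65, 0]
POP     -> [-65]

-65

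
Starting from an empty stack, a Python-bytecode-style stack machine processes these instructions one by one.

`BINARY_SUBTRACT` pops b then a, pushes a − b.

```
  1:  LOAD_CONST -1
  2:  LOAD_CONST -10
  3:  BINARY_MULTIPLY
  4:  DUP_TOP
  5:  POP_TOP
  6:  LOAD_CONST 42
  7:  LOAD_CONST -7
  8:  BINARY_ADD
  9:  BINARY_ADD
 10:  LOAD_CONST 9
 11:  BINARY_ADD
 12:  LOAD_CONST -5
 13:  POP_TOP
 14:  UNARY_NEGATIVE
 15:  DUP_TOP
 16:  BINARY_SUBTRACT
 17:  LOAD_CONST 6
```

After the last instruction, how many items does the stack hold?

LOAD_CONST -1   : [-1]
LOAD_CONST -10  : [-1, -10]
BINARY_MULTIPLY : [10]
DUP_TOP         : [10, 10]
POP_TOP         : [10]
LOAD_CONST 42   : [10, 42]
LOAD_CONST -7   : [10, 42, -7]
BINARY_ADD      : [10, 35]
BINARY_ADD      : [45]
LOAD_CONST 9    : [45, 9]
BINARY_ADD      : [54]
LOAD_CONST -5   : [54, -5]
POP_TOP         : [54]
UNARY_NEGATIVE  : [-54]
DUP_TOP         : [-54, -54]
BINARY_SUBTRACT : [0]
LOAD_CONST 6    : [0, 6]

2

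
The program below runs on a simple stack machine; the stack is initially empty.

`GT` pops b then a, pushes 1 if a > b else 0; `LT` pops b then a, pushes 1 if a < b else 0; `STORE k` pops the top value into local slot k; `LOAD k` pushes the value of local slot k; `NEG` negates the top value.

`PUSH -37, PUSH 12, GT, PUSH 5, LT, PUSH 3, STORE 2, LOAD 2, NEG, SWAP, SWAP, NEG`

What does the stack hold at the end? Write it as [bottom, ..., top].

PUSH -37 → [-37]
PUSH 12  → [-37, 12]
GT       → [0]
PUSH 5   → [0, 5]
LT       → [1]
PUSH 3   → [1, 3]
STORE 2  → [1]
LOAD 2   → [1, 3]
NEG      → [1, -3]
SWAP     → [-3, 1]
SWAP     → [1, -3]
NEG      → [1, 3]

[1, 3]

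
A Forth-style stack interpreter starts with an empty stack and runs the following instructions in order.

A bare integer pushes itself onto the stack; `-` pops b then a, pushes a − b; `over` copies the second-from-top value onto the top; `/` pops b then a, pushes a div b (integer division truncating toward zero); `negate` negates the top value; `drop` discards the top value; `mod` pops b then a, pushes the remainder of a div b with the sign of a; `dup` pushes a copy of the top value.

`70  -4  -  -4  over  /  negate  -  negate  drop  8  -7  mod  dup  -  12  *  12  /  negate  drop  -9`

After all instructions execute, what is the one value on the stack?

70     → [70]
-4     → [70, -4]
-      → [74]
-4     → [74, -4]
over   → [74, -4, 74]
/      → [74, 0]
negate → [74, 0]
-      → [74]
negate → [-74]
drop   → []
8      → [8]
-7     → [8, -7]
mod    → [1]
dup    → [1, 1]
-      → [0]
12     → [0, 12]
*      → [0]
12     → [0, 12]
/      → [0]
negate → [0]
drop   → []
-9     → [-9]

-9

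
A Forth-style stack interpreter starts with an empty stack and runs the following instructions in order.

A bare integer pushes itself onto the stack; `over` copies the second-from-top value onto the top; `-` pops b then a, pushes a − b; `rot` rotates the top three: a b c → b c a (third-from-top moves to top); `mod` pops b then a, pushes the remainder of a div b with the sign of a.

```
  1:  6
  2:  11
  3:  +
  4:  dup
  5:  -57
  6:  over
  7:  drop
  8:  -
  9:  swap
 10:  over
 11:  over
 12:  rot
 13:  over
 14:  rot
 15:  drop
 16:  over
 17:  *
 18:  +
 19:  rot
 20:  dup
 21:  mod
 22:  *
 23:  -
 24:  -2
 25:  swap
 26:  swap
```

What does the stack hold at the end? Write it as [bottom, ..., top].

[74, -2]

6    : 6
11   : 6 11
+    : 17
dup  : 17 17
-57  : 17 17 -57
over : 17 17 -57 17
drop : 17 17 -57
-    : 17 74
swap : 74 17
over : 74 17 74
over : 74 17 74 17
rot  : 74 74 17 17
over : 74 74 17 17 17
rot  : 74 74 17 17 17
drop : 74 74 17 17
over : 74 74 17 17 17
*    : 74 74 17 289
+    : 74 74 306
rot  : 74 306 74
dup  : 74 306 74 74
mod  : 74 306 0
*    : 74 0
-    : 74
-2   : 74 -2
swap : -2 74
swap : 74 -2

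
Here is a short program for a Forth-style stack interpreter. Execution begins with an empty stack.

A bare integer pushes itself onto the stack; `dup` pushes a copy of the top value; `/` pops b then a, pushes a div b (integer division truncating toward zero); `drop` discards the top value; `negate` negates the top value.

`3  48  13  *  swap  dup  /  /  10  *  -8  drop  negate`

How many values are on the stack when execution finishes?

1

3      -> 3
48     -> 3 48
13     -> 3 48 13
*      -> 3 624
swap   -> 624 3
dup    -> 624 3 3
/      -> 624 1
/      -> 624
10     -> 624 10
*      -> 6240
-8     -> 6240 -8
drop   -> 6240
negate -> -6240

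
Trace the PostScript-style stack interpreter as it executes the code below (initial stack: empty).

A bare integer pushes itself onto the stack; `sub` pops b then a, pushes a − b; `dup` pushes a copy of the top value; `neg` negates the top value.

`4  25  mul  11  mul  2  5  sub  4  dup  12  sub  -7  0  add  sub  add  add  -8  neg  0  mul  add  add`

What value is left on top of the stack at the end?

1100

4   : [4]
25  : [4, 25]
mul : [100]
11  : [100, 11]
mul : [1100]
2   : [1100, 2]
5   : [1100, 2, 5]
sub : [1100, -3]
4   : [1100, -3, 4]
dup : [1100, -3, 4, 4]
12  : [1100, -3, 4, 4, 12]
sub : [1100, -3, 4, -8]
-7  : [1100, -3, 4, -8, -7]
0   : [1100, -3, 4, -8, -7, 0]
add : [1100, -3, 4, -8, -7]
sub : [1100, -3, 4, -1]
add : [1100, -3, 3]
add : [1100, 0]
-8  : [1100, 0, -8]
neg : [1100, 0, 8]
0   : [1100, 0, 8, 0]
mul : [1100, 0, 0]
add : [1100, 0]
add : [1100]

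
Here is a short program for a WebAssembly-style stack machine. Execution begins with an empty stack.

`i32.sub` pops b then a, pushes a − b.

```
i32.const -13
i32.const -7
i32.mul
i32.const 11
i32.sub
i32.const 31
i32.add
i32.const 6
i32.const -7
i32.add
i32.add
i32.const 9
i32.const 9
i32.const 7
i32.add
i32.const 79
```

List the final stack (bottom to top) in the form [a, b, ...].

i32.const -13 : -13
i32.const -7  : -13 -7
i32.mul       : 91
i32.const 11  : 91 11
i32.sub       : 80
i32.const 31  : 80 31
i32.add       : 111
i32.const 6   : 111 6
i32.const -7  : 111 6 -7
i32.add       : 111 -1
i32.add       : 110
i32.const 9   : 110 9
i32.const 9   : 110 9 9
i32.const 7   : 110 9 9 7
i32.add       : 110 9 16
i32.const 79  : 110 9 16 79

[110, 9, 16, 79]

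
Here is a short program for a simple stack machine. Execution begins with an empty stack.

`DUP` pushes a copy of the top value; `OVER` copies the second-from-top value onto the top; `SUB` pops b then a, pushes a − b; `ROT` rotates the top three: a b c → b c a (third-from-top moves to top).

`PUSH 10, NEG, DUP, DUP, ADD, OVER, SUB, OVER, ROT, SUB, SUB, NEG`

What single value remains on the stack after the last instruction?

10

PUSH 10 -> [10]
NEG     -> [-10]
DUP     -> [-10, -10]
DUP     -> [-10, -10, -10]
ADD     -> [-10, -20]
OVER    -> [-10, -20, -10]
SUB     -> [-10, -10]
OVER    -> [-10, -10, -10]
ROT     -> [-10, -10, -10]
SUB     -> [-10, 0]
SUB     -> [-10]
NEG     -> [10]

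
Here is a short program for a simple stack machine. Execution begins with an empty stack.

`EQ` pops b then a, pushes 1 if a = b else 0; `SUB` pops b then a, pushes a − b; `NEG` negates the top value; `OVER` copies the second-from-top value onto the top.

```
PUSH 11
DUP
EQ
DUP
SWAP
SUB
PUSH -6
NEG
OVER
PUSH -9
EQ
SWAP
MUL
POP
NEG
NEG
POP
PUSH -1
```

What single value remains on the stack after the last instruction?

-1

PUSH 11 -> 11
DUP     -> 11 11
EQ      -> 1
DUP     -> 1 1
SWAP    -> 1 1
SUB     -> 0
PUSH -6 -> 0 -6
NEG     -> 0 6
OVER    -> 0 6 0
PUSH -9 -> 0 6 0 -9
EQ      -> 0 6 0
SWAP    -> 0 0 6
MUL     -> 0 0
POP     -> 0
NEG     -> 0
NEG     -> 0
POP     -> (empty)
PUSH -1 -> -1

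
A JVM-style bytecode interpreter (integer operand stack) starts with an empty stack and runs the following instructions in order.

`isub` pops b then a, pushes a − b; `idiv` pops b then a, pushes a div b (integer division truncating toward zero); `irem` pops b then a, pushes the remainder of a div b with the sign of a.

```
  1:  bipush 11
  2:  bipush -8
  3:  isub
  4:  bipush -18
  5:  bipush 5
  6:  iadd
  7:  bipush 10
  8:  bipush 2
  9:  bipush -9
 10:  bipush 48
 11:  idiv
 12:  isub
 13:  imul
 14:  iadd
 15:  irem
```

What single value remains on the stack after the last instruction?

5

bipush 11   [11]
bipush -8   [11, -8]
isub        [19]
bipush -18  [19, -18]
bipush 5    [19, -18, 5]
iadd        [19, -13]
bipush 10   [19, -13, 10]
bipush 2    [19, -13, 10, 2]
bipush -9   [19, -13, 10, 2, -9]
bipush 48   [19, -13, 10, 2, -9, 48]
idiv        [19, -13, 10, 2, 0]
isub        [19, -13, 10, 2]
imul        [19, -13, 20]
iadd        [19, 7]
irem        [5]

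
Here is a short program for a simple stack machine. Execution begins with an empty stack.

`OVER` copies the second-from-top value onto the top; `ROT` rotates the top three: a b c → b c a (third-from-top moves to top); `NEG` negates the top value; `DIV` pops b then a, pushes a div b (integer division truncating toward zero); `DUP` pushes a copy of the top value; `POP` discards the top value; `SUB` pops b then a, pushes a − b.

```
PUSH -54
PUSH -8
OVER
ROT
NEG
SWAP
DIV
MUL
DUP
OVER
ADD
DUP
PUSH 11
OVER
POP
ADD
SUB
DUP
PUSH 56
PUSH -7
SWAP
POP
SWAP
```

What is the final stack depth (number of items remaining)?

4

PUSH -54 : [-54]
PUSH -8  : [-54, -8]
OVER     : [-54, -8, -54]
ROT      : [-8, -54, -54]
NEG      : [-8, -54, 54]
SWAP     : [-8, 54, -54]
DIV      : [-8, -1]
MUL      : [8]
DUP      : [8, 8]
OVER     : [8, 8, 8]
ADD      : [8, 16]
DUP      : [8, 16, 16]
PUSH 11  : [8, 16, 16, 11]
OVER     : [8, 16, 16, 11, 16]
POP      : [8, 16, 16, 11]
ADD      : [8, 16, 27]
SUB      : [8, -11]
DUP      : [8, -11, -11]
PUSH 56  : [8, -11, -11, 56]
PUSH -7  : [8, -11, -11, 56, -7]
SWAP     : [8, -11, -11, -7, 56]
POP      : [8, -11, -11, -7]
SWAP     : [8, -11, -7, -11]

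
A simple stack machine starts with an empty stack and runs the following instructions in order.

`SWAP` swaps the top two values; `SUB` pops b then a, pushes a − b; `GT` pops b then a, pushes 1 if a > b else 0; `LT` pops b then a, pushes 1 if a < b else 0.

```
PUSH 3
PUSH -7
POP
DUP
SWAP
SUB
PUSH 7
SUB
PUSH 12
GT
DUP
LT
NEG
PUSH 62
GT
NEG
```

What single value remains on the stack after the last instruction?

0

PUSH 3  : 3
PUSH -7 : 3 -7
POP     : 3
DUP     : 3 3
SWAP    : 3 3
SUB     : 0
PUSH 7  : 0 7
SUB     : -7
PUSH 12 : -7 12
GT      : 0
DUP     : 0 0
LT      : 0
NEG     : 0
PUSH 62 : 0 62
GT      : 0
NEG     : 0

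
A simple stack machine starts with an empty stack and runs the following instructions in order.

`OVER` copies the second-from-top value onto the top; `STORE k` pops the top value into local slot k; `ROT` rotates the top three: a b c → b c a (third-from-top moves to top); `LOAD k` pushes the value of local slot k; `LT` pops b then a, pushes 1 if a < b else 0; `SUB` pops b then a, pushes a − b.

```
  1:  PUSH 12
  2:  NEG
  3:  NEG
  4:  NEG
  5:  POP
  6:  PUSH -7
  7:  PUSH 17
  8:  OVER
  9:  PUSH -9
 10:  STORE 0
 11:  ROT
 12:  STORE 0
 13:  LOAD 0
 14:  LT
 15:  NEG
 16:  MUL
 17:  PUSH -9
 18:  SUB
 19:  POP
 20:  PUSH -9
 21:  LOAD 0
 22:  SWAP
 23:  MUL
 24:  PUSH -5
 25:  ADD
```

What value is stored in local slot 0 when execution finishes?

PUSH 12 -> [12]
NEG     -> [-12]
NEG     -> [12]
NEG     -> [-12]
POP     -> []
PUSH -7 -> [-7]
PUSH 17 -> [-7, 17]
OVER    -> [-7, 17, -7]
PUSH -9 -> [-7, 17, -7, -9]
STORE 0 -> [-7, 17, -7]
ROT     -> [17, -7, -7]
STORE 0 -> [17, -7]
LOAD 0  -> [17, -7, -7]
LT      -> [17, 0]
NEG     -> [17, 0]
MUL     -> [0]
PUSH -9 -> [0, -9]
SUB     -> [9]
POP     -> []
PUSH -9 -> [-9]
LOAD 0  -> [-9, -7]
SWAP    -> [-7, -9]
MUL     -> [63]
PUSH -5 -> [63, -5]
ADD     -> [58]

-7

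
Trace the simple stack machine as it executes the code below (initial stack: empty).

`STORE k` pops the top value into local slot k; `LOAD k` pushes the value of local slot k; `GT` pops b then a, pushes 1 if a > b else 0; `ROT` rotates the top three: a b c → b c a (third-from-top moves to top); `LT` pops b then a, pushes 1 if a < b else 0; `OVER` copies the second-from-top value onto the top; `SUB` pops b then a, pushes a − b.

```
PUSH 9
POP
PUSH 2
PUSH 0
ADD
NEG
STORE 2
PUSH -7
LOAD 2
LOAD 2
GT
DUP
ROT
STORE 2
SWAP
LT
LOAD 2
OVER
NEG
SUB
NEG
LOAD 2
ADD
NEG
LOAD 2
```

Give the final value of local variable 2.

PUSH 9  → [9]
POP     → []
PUSH 2  → [2]
PUSH 0  → [2, 0]
ADD     → [2]
NEG     → [-2]
STORE 2 → []
PUSH -7 → [-7]
LOAD 2  → [-7, -2]
LOAD 2  → [-7, -2, -2]
GT      → [-7, 0]
DUP     → [-7, 0, 0]
ROT     → [0, 0, -7]
STORE 2 → [0, 0]
SWAP    → [0, 0]
LT      → [0]
LOAD 2  → [0, -7]
OVER    → [0, -7, 0]
NEG     → [0, -7, 0]
SUB     → [0, -7]
NEG     → [0, 7]
LOAD 2  → [0, 7, -7]
ADD     → [0, 0]
NEG     → [0, 0]
LOAD 2  → [0, 0, -7]

-7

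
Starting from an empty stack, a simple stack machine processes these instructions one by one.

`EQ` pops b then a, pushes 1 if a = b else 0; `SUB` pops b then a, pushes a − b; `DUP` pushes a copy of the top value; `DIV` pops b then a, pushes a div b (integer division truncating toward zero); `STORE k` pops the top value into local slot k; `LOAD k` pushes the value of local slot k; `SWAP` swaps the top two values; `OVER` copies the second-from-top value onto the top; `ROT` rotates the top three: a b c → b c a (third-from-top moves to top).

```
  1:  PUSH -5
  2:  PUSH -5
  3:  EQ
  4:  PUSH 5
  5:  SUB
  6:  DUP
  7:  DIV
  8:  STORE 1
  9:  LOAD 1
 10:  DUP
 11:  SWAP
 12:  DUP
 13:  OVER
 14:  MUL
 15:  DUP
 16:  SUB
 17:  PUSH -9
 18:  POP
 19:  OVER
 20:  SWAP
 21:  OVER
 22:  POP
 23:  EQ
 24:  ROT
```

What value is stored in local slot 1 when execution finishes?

1

PUSH -5 → -5
PUSH -5 → -5 -5
EQ      → 1
PUSH 5  → 1 5
SUB     → -4
DUP     → -4 -4
DIV     → 1
STORE 1 → (empty)
LOAD 1  → 1
DUP     → 1 1
SWAP    → 1 1
DUP     → 1 1 1
OVER    → 1 1 1 1
MUL     → 1 1 1
DUP     → 1 1 1 1
SUB     → 1 1 0
PUSH -9 → 1 1 0 -9
POP     → 1 1 0
OVER    → 1 1 0 1
SWAP    → 1 1 1 0
OVER    → 1 1 1 0 1
POP     → 1 1 1 0
EQ      → 1 1 0
ROT     → 1 0 1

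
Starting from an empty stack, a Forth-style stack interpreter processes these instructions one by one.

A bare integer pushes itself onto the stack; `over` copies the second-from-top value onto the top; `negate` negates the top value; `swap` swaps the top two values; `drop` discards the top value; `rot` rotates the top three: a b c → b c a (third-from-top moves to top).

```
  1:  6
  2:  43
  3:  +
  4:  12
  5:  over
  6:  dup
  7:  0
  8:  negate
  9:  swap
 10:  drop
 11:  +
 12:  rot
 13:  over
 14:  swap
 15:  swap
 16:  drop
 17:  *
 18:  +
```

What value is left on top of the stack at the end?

2413

6      : [6]
43     : [6, 43]
+      : [49]
12     : [49, 12]
over   : [49, 12, 49]
dup    : [49, 12, 49, 49]
0      : [49, 12, 49, 49, 0]
negate : [49, 12, 49, 49, 0]
swap   : [49, 12, 49, 0, 49]
drop   : [49, 12, 49, 0]
+      : [49, 12, 49]
rot    : [12, 49, 49]
over   : [12, 49, 49, 49]
swap   : [12, 49, 49, 49]
swap   : [12, 49, 49, 49]
drop   : [12, 49, 49]
*      : [12, 2401]
+      : [2413]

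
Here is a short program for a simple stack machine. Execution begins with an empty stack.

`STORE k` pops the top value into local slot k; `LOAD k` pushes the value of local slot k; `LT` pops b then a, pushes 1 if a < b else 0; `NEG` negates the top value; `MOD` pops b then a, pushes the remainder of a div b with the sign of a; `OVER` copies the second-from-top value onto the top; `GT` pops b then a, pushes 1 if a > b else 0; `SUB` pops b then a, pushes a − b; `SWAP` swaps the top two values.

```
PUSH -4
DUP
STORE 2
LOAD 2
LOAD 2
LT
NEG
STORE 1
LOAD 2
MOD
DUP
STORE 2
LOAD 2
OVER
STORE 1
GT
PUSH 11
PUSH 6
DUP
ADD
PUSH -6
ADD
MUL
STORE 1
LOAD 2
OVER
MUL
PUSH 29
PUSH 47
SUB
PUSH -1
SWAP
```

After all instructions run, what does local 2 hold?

PUSH -4 → -4
DUP     → -4 -4
STORE 2 → -4
LOAD 2  → -4 -4
LOAD 2  → -4 -4 -4
LT      → -4 0
NEG     → -4 0
STORE 1 → -4
LOAD 2  → -4 -4
MOD     → 0
DUP     → 0 0
STORE 2 → 0
LOAD 2  → 0 0
OVER    → 0 0 0
STORE 1 → 0 0
GT      → 0
PUSH 11 → 0 11
PUSH 6  → 0 11 6
DUP     → 0 11 6 6
ADD     → 0 11 12
PUSH -6 → 0 11 12 -6
ADD     → 0 11 6
MUL     → 0 66
STORE 1 → 0
LOAD 2  → 0 0
OVER    → 0 0 0
MUL     → 0 0
PUSH 29 → 0 0 29
PUSH 47 → 0 0 29 47
SUB     → 0 0 -18
PUSH -1 → 0 0 -18 -1
SWAP    → 0 0 -1 -18

0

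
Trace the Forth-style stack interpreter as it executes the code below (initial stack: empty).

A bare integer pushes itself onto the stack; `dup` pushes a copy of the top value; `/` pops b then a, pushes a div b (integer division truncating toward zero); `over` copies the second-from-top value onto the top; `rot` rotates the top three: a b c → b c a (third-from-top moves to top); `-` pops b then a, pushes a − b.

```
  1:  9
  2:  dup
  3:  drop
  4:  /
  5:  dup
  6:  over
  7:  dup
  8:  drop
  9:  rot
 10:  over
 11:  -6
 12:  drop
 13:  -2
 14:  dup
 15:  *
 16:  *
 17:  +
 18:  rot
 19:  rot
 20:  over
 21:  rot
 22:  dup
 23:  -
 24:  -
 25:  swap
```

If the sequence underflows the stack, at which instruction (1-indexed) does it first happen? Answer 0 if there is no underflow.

9     9
dup   9 9
drop  9
/  — needs 2 operands, stack has 1 → underflow

4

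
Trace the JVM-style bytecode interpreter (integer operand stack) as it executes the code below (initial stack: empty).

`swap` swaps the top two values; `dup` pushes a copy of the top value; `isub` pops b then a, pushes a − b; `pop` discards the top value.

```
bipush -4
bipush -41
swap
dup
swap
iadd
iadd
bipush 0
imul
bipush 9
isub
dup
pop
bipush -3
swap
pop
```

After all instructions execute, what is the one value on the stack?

-3

bipush -4   -4
bipush -41  -4 -41
swap        -41 -4
dup         -41 -4 -4
swap        -41 -4 -4
iadd        -41 -8
iadd        -49
bipush 0    -49 0
imul        0
bipush 9    0 9
isub        -9
dup         -9 -9
pop         -9
bipush -3   -9 -3
swap        -3 -9
pop         -3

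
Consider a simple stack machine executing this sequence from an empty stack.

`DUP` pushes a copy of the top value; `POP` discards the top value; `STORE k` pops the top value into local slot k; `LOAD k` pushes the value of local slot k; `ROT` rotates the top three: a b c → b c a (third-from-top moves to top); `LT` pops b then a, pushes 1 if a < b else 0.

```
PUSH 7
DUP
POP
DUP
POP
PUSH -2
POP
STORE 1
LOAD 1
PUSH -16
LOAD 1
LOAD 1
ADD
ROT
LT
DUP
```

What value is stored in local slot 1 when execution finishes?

PUSH 7   -> [7]
DUP      -> [7, 7]
POP      -> [7]
DUP      -> [7, 7]
POP      -> [7]
PUSH -2  -> [7, -2]
POP      -> [7]
STORE 1  -> []
LOAD 1   -> [7]
PUSH -16 -> [7, -16]
LOAD 1   -> [7, -16, 7]
LOAD 1   -> [7, -16, 7, 7]
ADD      -> [7, -16, 14]
ROT      -> [-16, 14, 7]
LT       -> [-16, 0]
DUP      -> [-16, 0, 0]

7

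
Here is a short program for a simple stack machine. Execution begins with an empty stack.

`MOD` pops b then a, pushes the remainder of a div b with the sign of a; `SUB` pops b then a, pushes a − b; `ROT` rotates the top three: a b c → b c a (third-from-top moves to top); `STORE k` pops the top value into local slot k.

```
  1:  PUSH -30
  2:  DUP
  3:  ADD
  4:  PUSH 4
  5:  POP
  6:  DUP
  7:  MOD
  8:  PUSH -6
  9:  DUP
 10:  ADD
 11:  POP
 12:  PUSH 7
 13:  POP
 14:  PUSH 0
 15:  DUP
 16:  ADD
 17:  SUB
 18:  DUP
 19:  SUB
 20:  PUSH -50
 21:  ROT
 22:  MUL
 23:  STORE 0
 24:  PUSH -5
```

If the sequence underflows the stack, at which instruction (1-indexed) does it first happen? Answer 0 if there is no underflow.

21

PUSH -30 : -30
DUP      : -30 -30
ADD      : -60
PUSH 4   : -60 4
POP      : -60
DUP      : -60 -60
MOD      : 0
PUSH -6  : 0 -6
DUP      : 0 -6 -6
ADD      : 0 -12
POP      : 0
PUSH 7   : 0 7
POP      : 0
PUSH 0   : 0 0
DUP      : 0 0 0
ADD      : 0 0
SUB      : 0
DUP      : 0 0
SUB      : 0
PUSH -50 : 0 -50
ROT  — needs 3 operands, stack has 2 → underflow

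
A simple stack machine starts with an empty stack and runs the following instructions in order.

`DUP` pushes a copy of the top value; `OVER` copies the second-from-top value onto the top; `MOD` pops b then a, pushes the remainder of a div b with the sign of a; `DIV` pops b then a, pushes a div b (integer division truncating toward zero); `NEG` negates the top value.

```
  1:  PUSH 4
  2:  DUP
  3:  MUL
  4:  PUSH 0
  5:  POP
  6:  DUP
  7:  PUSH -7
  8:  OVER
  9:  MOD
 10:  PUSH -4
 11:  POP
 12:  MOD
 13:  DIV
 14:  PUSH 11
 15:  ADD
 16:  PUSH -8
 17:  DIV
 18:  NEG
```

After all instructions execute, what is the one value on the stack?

PUSH 4  → 4
DUP     → 4 4
MUL     → 16
PUSH 0  → 16 0
POP     → 16
DUP     → 16 16
PUSH -7 → 16 16 -7
OVER    → 16 16 -7 16
MOD     → 16 16 -7
PUSH -4 → 16 16 -7 -4
POP     → 16 16 -7
MOD     → 16 2
DIV     → 8
PUSH 11 → 8 11
ADD     → 19
PUSH -8 → 19 -8
DIV     → -2
NEG     → 2

2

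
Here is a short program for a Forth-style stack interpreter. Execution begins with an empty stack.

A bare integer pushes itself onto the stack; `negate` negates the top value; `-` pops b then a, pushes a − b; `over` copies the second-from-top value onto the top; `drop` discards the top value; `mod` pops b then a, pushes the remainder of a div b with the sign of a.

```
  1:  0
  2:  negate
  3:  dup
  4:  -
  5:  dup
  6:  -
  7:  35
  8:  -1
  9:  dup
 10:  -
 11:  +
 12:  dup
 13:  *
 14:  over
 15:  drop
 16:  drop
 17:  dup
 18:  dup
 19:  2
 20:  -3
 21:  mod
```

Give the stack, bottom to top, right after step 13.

[0, 1225]

0      -> 0
negate -> 0
dup    -> 0 0
-      -> 0
dup    -> 0 0
-      -> 0
35     -> 0 35
-1     -> 0 35 -1
dup    -> 0 35 -1 -1
-      -> 0 35 0
+      -> 0 35
dup    -> 0 35 35
*      -> 0 1225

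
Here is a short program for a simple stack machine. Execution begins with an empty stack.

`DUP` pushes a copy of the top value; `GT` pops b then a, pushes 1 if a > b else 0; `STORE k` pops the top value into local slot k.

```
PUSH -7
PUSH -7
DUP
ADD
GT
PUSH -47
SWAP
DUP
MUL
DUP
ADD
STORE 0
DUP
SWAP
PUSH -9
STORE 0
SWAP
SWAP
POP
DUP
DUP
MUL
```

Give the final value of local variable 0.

-9

PUSH -7  -> [-7]
PUSH -7  -> [-7, -7]
DUP      -> [-7, -7, -7]
ADD      -> [-7, -14]
GT       -> [1]
PUSH -47 -> [1, -47]
SWAP     -> [-47, 1]
DUP      -> [-47, 1, 1]
MUL      -> [-47, 1]
DUP      -> [-47, 1, 1]
ADD      -> [-47, 2]
STORE 0  -> [-47]
DUP      -> [-47, -47]
SWAP     -> [-47, -47]
PUSH -9  -> [-47, -47, -9]
STORE 0  -> [-47, -47]
SWAP     -> [-47, -47]
SWAP     -> [-47, -47]
POP      -> [-47]
DUP      -> [-47, -47]
DUP      -> [-47, -47, -47]
MUL      -> [-47, 2209]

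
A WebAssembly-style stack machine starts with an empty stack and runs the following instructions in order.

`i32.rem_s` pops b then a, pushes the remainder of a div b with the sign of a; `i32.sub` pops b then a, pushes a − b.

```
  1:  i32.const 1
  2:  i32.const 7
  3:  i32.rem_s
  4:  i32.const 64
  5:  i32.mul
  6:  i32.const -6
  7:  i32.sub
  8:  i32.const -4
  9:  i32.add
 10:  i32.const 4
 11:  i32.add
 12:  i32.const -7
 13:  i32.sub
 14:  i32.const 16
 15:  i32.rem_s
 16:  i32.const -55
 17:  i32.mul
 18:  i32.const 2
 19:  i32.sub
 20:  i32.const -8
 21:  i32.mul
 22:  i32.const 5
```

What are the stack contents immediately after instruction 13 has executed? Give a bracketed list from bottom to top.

[77]

i32.const 1  → [1]
i32.const 7  → [1, 7]
i32.rem_s    → [1]
i32.const 64 → [1, 64]
i32.mul      → [64]
i32.const -6 → [64, -6]
i32.sub      → [70]
i32.const -4 → [70, -4]
i32.add      → [66]
i32.const 4  → [66, 4]
i32.add      → [70]
i32.const -7 → [70, -7]
i32.sub      → [77]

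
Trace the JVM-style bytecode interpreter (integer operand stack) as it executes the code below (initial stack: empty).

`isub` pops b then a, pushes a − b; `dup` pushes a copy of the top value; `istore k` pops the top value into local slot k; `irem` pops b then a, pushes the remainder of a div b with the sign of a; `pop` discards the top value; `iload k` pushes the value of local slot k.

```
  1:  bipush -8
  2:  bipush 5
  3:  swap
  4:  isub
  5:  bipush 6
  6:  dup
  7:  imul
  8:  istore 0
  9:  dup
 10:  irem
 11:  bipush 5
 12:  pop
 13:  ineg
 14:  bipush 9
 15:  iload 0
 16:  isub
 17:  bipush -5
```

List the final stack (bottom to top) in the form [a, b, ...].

bipush -8 : [-8]
bipush 5  : [-8, 5]
swap      : [5, -8]
isub      : [13]
bipush 6  : [13, 6]
dup       : [13, 6, 6]
imul      : [13, 36]
istore 0  : [13]
dup       : [13, 13]
irem      : [0]
bipush 5  : [0, 5]
pop       : [0]
ineg      : [0]
bipush 9  : [0, 9]
iload 0   : [0, 9, 36]
isub      : [0, -27]
bipush -5 : [0, -27, -5]

[0, -27, -5]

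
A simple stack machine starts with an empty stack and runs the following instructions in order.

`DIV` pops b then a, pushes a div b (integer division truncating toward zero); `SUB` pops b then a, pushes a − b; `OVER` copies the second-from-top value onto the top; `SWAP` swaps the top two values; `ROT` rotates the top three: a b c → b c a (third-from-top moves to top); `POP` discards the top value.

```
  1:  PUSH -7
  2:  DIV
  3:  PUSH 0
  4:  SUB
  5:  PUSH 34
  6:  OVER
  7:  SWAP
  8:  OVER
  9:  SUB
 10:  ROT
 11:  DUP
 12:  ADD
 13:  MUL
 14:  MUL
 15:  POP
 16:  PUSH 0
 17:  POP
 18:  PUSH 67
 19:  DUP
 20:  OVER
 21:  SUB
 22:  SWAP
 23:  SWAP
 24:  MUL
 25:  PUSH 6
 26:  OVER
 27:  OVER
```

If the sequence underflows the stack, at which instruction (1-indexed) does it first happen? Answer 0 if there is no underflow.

PUSH -7 : -7
DIV  — needs 2 operands, stack has 1 → underflow

2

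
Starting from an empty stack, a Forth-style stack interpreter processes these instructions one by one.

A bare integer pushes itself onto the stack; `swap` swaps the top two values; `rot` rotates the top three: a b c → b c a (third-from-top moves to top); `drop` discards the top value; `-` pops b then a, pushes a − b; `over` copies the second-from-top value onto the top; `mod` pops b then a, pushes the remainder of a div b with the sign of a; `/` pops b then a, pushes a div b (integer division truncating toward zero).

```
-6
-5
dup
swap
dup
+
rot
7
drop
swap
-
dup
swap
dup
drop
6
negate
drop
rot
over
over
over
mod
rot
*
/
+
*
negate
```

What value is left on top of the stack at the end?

-6     -> [-6]
-5     -> [-6, -5]
dup    -> [-6, -5, -5]
swap   -> [-6, -5, -5]
dup    -> [-6, -5, -5, -5]
+      -> [-6, -5, -10]
rot    -> [-5, -10, -6]
7      -> [-5, -10, -6, 7]
drop   -> [-5, -10, -6]
swap   -> [-5, -6, -10]
-      -> [-5, 4]
dup    -> [-5, 4, 4]
swap   -> [-5, 4, 4]
dup    -> [-5, 4, 4, 4]
drop   -> [-5, 4, 4]
6      -> [-5, 4, 4, 6]
negate -> [-5, 4, 4, -6]
drop   -> [-5, 4, 4]
rot    -> [4, 4, -5]
over   -> [4, 4, -5, 4]
over   -> [4, 4, -5, 4, -5]
over   -> [4, 4, -5, 4, -5, 4]
mod    -> [4, 4, -5, 4, -1]
rot    -> [4, 4, 4, -1, -5]
*      -> [4, 4, 4, 5]
/      -> [4, 4, 0]
+      -> [4, 4]
*      -> [16]
negate -> [-16]

-16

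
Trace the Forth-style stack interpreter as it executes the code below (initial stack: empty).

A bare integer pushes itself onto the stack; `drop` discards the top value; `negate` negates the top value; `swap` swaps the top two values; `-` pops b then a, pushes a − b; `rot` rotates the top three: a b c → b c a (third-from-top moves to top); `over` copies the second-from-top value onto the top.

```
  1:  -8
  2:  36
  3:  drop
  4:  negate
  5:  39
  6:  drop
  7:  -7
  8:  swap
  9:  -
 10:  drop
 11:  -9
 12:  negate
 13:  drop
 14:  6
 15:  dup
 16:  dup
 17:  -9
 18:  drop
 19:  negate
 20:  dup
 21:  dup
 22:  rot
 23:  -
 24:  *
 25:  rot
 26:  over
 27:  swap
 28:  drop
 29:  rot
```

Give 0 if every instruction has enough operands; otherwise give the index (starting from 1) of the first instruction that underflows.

0

-8      -8
36      -8 36
drop    -8
negate  8
39      8 39
drop    8
-7      8 -7
swap    -7 8
-       -15
drop    (empty)
-9      -9
negate  9
drop    (empty)
6       6
dup     6 6
dup     6 6 6
-9      6 6 6 -9
drop    6 6 6
negate  6 6 -6
dup     6 6 -6 -6
dup     6 6 -6 -6 -6
rot     6 6 -6 -6 -6
-       6 6 -6 0
*       6 6 0
rot     6 0 6
over    6 0 6 0
swap    6 0 0 6
drop    6 0 0
rot     0 0 6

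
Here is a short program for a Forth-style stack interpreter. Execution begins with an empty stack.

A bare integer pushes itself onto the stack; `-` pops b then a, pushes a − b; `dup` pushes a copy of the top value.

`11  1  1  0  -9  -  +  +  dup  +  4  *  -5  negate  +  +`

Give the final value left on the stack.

11     → [11]
1      → [11, 1]
1      → [11, 1, 1]
0      → [11, 1, 1, 0]
-9     → [11, 1, 1, 0, -9]
-      → [11, 1, 1, 9]
+      → [11, 1, 10]
+      → [11, 11]
dup    → [11, 11, 11]
+      → [11, 22]
4      → [11, 22, 4]
*      → [11, 88]
-5     → [11, 88, -5]
negate → [11, 88, 5]
+      → [11, 93]
+      → [104]

104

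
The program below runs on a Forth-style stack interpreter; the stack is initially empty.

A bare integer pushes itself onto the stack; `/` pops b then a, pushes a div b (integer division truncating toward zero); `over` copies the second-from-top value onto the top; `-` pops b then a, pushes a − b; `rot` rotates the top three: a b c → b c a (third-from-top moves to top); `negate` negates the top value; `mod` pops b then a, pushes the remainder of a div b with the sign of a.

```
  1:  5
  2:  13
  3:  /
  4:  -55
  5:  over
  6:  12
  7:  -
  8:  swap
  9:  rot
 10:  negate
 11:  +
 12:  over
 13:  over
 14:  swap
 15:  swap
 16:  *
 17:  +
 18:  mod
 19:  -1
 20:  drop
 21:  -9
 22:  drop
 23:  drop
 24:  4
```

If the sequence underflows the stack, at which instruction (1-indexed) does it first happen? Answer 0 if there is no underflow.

0

5      : 5
13     : 5 13
/      : 0
-55    : 0 -55
over   : 0 -55 0
12     : 0 -55 0 12
-      : 0 -55 -12
swap   : 0 -12 -55
rot    : -12 -55 0
negate : -12 -55 0
+      : -12 -55
over   : -12 -55 -12
over   : -12 -55 -12 -55
swap   : -12 -55 -55 -12
swap   : -12 -55 -12 -55
*      : -12 -55 660
+      : -12 605
mod    : -12
-1     : -12 -1
drop   : -12
-9     : -12 -9
drop   : -12
drop   : (empty)
4      : 4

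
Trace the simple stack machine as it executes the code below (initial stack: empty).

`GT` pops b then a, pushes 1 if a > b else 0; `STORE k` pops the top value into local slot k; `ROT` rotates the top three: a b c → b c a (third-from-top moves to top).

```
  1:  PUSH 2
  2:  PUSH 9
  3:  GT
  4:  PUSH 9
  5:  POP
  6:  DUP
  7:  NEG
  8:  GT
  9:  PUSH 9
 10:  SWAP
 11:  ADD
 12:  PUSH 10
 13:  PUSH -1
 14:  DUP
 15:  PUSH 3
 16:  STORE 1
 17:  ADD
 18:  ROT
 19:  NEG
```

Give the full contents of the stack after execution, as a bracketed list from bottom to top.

[10, -2, -9]

PUSH 2  → [2]
PUSH 9  → [2, 9]
GT      → [0]
PUSH 9  → [0, 9]
POP     → [0]
DUP     → [0, 0]
NEG     → [0, 0]
GT      → [0]
PUSH 9  → [0, 9]
SWAP    → [9, 0]
ADD     → [9]
PUSH 10 → [9, 10]
PUSH -1 → [9, 10, -1]
DUP     → [9, 10, -1, -1]
PUSH 3  → [9, 10, -1, -1, 3]
STORE 1 → [9, 10, -1, -1]
ADD     → [9, 10, -2]
ROT     → [10, -2, 9]
NEG     → [10, -2, -9]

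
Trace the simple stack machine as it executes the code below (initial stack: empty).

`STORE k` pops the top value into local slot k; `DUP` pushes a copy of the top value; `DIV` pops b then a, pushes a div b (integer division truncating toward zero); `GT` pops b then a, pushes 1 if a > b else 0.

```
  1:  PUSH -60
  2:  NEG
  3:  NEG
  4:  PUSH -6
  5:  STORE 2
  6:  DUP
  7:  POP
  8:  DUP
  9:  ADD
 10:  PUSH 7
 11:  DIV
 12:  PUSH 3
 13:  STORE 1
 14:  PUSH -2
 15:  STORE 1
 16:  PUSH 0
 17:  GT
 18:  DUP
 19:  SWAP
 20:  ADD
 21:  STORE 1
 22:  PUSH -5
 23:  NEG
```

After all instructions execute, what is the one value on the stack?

5

PUSH -60 : -60
NEG      : 60
NEG      : -60
PUSH -6  : -60 -6
STORE 2  : -60
DUP      : -60 -60
POP      : -60
DUP      : -60 -60
ADD      : -120
PUSH 7   : -120 7
DIV      : -17
PUSH 3   : -17 3
STORE 1  : -17
PUSH -2  : -17 -2
STORE 1  : -17
PUSH 0   : -17 0
GT       : 0
DUP      : 0 0
SWAP     : 0 0
ADD      : 0
STORE 1  : (empty)
PUSH -5  : -5
NEG      : 5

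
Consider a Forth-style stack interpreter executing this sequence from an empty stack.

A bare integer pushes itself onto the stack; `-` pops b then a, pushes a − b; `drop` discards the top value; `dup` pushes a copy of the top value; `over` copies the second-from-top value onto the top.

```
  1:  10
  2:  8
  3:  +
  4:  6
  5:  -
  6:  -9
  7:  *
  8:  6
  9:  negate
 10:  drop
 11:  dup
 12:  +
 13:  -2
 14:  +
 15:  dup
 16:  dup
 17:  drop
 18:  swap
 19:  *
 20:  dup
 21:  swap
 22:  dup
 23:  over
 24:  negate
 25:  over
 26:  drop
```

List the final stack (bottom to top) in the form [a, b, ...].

10     → [10]
8      → [10, 8]
+      → [18]
6      → [18, 6]
-      → [12]
-9     → [12, -9]
*      → [-108]
6      → [-108, 6]
negate → [-108, -6]
drop   → [-108]
dup    → [-108, -108]
+      → [-216]
-2     → [-216, -2]
+      → [-218]
dup    → [-218, -218]
dup    → [-218, -218, -218]
drop   → [-218, -218]
swap   → [-218, -218]
*      → [47524]
dup    → [47524, 47524]
swap   → [47524, 47524]
dup    → [47524, 47524, 47524]
over   → [47524, 47524, 47524, 47524]
negate → [47524, 47524, 47524, -47524]
over   → [47524, 47524, 47524, -47524, 47524]
drop   → [47524, 47524, 47524, -47524]

[47524, 47524, 47524, -47524]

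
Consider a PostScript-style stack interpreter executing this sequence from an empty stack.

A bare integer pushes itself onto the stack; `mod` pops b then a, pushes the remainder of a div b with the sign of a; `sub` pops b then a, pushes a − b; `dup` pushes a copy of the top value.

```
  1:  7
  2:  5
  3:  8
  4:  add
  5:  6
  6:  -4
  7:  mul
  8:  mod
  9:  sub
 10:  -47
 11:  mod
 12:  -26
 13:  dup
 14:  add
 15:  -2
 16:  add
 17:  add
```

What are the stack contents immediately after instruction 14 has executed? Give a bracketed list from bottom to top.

7   → 7
5   → 7 5
8   → 7 5 8
add → 7 13
6   → 7 13 6
-4  → 7 13 6 -4
mul → 7 13 -24
mod → 7 13
sub → -6
-47 → -6 -47
mod → -6
-26 → -6 -26
dup → -6 -26 -26
add → -6 -52

[-6, -52]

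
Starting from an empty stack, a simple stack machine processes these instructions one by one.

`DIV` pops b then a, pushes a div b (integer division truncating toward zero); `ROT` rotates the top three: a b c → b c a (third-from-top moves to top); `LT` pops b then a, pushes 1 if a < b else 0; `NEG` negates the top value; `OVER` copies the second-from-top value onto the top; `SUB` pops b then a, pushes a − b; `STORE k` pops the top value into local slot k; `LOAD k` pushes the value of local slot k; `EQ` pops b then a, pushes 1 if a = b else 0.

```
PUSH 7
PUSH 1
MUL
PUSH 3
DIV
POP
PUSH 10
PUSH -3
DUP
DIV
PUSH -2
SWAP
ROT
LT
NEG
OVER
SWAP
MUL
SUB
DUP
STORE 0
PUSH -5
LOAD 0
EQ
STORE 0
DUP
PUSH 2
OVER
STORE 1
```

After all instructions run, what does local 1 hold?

-4

PUSH 7  -> [7]
PUSH 1  -> [7, 1]
MUL     -> [7]
PUSH 3  -> [7, 3]
DIV     -> [2]
POP     -> []
PUSH 10 -> [10]
PUSH -3 -> [10, -3]
DUP     -> [10, -3, -3]
DIV     -> [10, 1]
PUSH -2 -> [10, 1, -2]
SWAP    -> [10, -2, 1]
ROT     -> [-2, 1, 10]
LT      -> [-2, 1]
NEG     -> [-2, -1]
OVER    -> [-2, -1, -2]
SWAP    -> [-2, -2, -1]
MUL     -> [-2, 2]
SUB     -> [-4]
DUP     -> [-4, -4]
STORE 0 -> [-4]
PUSH -5 -> [-4, -5]
LOAD 0  -> [-4, -5, -4]
EQ      -> [-4, 0]
STORE 0 -> [-4]
DUP     -> [-4, -4]
PUSH 2  -> [-4, -4, 2]
OVER    -> [-4, -4, 2, -4]
STORE 1 -> [-4, -4, 2]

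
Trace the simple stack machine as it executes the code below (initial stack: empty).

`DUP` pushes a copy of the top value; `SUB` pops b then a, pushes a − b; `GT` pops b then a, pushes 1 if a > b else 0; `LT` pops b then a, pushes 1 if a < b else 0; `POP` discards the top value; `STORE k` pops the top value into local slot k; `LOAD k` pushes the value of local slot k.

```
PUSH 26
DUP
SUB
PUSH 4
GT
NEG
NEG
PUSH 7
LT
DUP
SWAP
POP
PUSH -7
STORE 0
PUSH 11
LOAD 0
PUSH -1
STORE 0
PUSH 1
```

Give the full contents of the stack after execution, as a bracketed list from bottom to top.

PUSH 26 : 26
DUP     : 26 26
SUB     : 0
PUSH 4  : 0 4
GT      : 0
NEG     : 0
NEG     : 0
PUSH 7  : 0 7
LT      : 1
DUP     : 1 1
SWAP    : 1 1
POP     : 1
PUSH -7 : 1 -7
STORE 0 : 1
PUSH 11 : 1 11
LOAD 0  : 1 11 -7
PUSH -1 : 1 11 -7 -1
STORE 0 : 1 11 -7
PUSH 1  : 1 11 -7 1

[1, 11, -7, 1]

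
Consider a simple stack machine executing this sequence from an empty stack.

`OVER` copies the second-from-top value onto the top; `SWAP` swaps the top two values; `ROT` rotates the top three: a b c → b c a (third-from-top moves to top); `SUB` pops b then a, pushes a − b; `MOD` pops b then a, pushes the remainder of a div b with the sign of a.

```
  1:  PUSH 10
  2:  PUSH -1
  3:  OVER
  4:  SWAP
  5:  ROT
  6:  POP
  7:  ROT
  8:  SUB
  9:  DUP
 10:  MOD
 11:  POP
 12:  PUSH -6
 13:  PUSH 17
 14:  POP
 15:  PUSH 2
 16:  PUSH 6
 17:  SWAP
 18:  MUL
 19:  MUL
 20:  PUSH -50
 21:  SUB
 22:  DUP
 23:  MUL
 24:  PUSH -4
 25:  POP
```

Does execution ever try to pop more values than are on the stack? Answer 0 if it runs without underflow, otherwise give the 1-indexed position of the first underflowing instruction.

PUSH 10  10
PUSH -1  10 -1
OVER     10 -1 10
SWAP     10 10 -1
ROT      10 -1 10
POP      10 -1
ROT  — needs 3 operands, stack has 2 → underflow

7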